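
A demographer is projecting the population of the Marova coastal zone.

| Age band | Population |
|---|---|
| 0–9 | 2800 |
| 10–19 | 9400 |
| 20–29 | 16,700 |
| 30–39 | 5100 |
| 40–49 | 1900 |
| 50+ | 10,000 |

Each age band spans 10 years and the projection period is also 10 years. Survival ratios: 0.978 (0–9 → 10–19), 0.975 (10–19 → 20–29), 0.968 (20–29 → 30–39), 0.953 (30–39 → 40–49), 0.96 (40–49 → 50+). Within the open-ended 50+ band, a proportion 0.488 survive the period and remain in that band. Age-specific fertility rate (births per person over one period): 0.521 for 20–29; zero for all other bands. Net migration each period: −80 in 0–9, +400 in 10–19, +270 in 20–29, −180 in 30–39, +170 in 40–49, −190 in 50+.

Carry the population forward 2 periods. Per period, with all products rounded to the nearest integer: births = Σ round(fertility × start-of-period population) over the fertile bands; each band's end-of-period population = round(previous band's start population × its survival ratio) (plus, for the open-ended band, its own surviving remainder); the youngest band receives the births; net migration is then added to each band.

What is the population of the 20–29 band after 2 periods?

After projecting period 1:
Births: 16700 * 0.521 = 8701
10–19: 2800 * 0.978 = 2738
20–29: 9400 * 0.975 = 9165
30–39: 16700 * 0.968 = 16166
40–49: 5100 * 0.953 = 4860
50+: 1900 * 0.96 + 10000 * 0.488 = 1824 + 4880 = 6704
Net migration: 0–9 − 80 → 8621; 10–19 + 400 → 3138; 20–29 + 270 → 9435; 30–39 − 180 → 15986; 40–49 + 170 → 5030; 50+ − 190 → 6514
Giving 8621 / 3138 / 9435 / 15986 / 5030 / 6514.
After projecting period 2:
Births: 9435 * 0.521 = 4916
10–19: 8621 * 0.978 = 8431
20–29: 3138 * 0.975 = 3060
30–39: 9435 * 0.968 = 9133
40–49: 15986 * 0.953 = 15235
50+: 5030 * 0.96 + 6514 * 0.488 = 4829 + 3179 = 8008
Net migration: 0–9 − 80 → 4836; 10–19 + 400 → 8831; 20–29 + 270 → 3330; 30–39 − 180 → 8953; 40–49 + 170 → 15405; 50+ − 190 → 7818
Giving 4836 / 8831 / 3330 / 8953 / 15405 / 7818.

3330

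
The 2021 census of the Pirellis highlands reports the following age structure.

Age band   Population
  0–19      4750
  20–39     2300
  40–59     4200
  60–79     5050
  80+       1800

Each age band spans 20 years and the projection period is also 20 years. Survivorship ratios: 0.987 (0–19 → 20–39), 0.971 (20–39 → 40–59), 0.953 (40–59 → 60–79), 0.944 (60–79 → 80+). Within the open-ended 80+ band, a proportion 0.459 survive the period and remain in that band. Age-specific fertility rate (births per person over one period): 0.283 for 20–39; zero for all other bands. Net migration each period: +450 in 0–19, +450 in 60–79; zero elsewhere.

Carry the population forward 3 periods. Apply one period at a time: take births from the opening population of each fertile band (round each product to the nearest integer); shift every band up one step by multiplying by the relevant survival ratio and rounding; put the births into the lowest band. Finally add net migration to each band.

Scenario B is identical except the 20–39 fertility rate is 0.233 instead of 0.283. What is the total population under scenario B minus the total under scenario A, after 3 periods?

-423

Period 1:
Births: 2300 × 0.283 = 651
20–39: 4750 × 0.987 = 4688
40–59: 2300 × 0.971 = 2233
60–79: 4200 × 0.953 = 4003
80+: 5050 × 0.944 + 1800 × 0.459 = 4767 + 826 = 5593
Net migration: 0–19 + 450 → 1101; 60–79 + 450 → 4453
Giving 1101 / 4688 / 2233 / 4453 / 5593.
Period 2:
Births: 4688 × 0.283 = 1327
20–39: 1101 × 0.987 = 1087
40–59: 4688 × 0.971 = 4552
60–79: 2233 × 0.953 = 2128
80+: 4453 × 0.944 + 5593 × 0.459 = 4204 + 2567 = 6771
Net migration: 0–19 + 450 → 1777; 60–79 + 450 → 2578
Giving 1777 / 1087 / 4552 / 2578 / 6771.
Period 3:
Births: 1087 × 0.283 = 308
20–39: 1777 × 0.987 = 1754
40–59: 1087 × 0.971 = 1055
60–79: 4552 × 0.953 = 4338
80+: 2578 × 0.944 + 6771 × 0.459 = 2434 + 3108 = 5542
Net migration: 0–19 + 450 → 758; 60–79 + 450 → 4788
Giving 758 / 1754 / 1055 / 4788 / 5542.
Scenario A total after 3 periods: 13897
Scenario B projection —
Period 1:
Births: 2300 × 0.233 = 536
20–39: 4750 × 0.987 = 4688
40–59: 2300 × 0.971 = 2233
60–79: 4200 × 0.953 = 4003
80+: 5050 × 0.944 + 1800 × 0.459 = 4767 + 826 = 5593
Net migration: 0–19 + 450 → 986; 60–79 + 450 → 4453
Giving 986 / 4688 / 2233 / 4453 / 5593.
Period 2:
Births: 4688 × 0.233 = 1092
20–39: 986 × 0.987 = 973
40–59: 4688 × 0.971 = 4552
60–79: 2233 × 0.953 = 2128
80+: 4453 × 0.944 + 5593 × 0.459 = 4204 + 2567 = 6771
Net migration: 0–19 + 450 → 1542; 60–79 + 450 → 2578
Giving 1542 / 973 / 4552 / 2578 / 6771.
Period 3:
Births: 973 × 0.233 = 227
20–39: 1542 × 0.987 = 1522
40–59: 973 × 0.971 = 945
60–79: 4552 × 0.953 = 4338
80+: 2578 × 0.944 + 6771 × 0.459 = 2434 + 3108 = 5542
Net migration: 0–19 + 450 → 677; 60–79 + 450 → 4788
Giving 677 / 1522 / 945 / 4788 / 5542.
Scenario B total after 3 periods: 13474
Difference B − A = 13474 − 13897 = -423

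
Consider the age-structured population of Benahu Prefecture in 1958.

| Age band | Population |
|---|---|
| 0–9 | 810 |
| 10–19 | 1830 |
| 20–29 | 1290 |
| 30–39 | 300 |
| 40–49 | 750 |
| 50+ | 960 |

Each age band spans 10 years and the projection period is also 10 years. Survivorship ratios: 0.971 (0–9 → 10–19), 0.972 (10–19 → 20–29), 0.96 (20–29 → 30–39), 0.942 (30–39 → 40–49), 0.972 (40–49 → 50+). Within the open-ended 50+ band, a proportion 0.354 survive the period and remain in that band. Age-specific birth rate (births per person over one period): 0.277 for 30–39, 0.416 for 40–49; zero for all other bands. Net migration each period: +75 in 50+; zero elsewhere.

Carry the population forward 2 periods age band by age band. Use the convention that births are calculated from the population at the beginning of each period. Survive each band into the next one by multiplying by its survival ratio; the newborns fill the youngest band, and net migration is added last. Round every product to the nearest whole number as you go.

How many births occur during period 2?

Period 1:
Births: 300 * 0.277 = 83 ; 750 * 0.416 = 312 — total 395
10–19: 810 * 0.971 = 787
20–29: 1830 * 0.972 = 1779
30–39: 1290 * 0.96 = 1238
40–49: 300 * 0.942 = 283
50+: 750 * 0.972 + 960 * 0.354 = 729 + 340 = 1069
Net migration: 50+ + 75 → 1144
End of period: [395, 787, 1779, 1238, 283, 1144]
Period 2:
Births: 1238 * 0.277 = 343 ; 283 * 0.416 = 118 — total 461
10–19: 395 * 0.971 = 384
20–29: 787 * 0.972 = 765
30–39: 1779 * 0.96 = 1708
40–49: 1238 * 0.942 = 1166
50+: 283 * 0.972 + 1144 * 0.354 = 275 + 405 = 680
Net migration: 50+ + 75 → 755
End of period: [461, 384, 765, 1708, 1166, 755]

461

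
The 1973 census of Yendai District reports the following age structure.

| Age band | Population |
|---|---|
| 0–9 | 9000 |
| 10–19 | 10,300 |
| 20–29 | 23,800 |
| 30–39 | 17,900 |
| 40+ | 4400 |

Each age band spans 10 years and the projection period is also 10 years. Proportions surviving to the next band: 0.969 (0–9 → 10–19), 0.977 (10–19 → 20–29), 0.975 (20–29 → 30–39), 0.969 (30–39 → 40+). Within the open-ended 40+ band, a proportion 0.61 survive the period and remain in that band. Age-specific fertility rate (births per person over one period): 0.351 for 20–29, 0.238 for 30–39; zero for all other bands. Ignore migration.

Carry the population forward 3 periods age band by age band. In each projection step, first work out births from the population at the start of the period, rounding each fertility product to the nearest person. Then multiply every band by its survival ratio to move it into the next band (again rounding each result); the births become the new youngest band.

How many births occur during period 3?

Period 1.
Births: 23800 × 0.351 = 8354  |  17900 × 0.238 = 4260 → total 12614
10–19: 9000 × 0.969 = 8721
20–29: 10300 × 0.977 = 10063
30–39: 23800 × 0.975 = 23205
40+: 17900 × 0.969 + 4400 × 0.61 = 17345 + 2684 = 20029
End of period: [12614, 8721, 10063, 23205, 20029]
Period 2.
Births: 10063 × 0.351 = 3532  |  23205 × 0.238 = 5523 → total 9055
10–19: 12614 × 0.969 = 12223
20–29: 8721 × 0.977 = 8520
30–39: 10063 × 0.975 = 9811
40+: 23205 × 0.969 + 20029 × 0.61 = 22486 + 12218 = 34704
End of period: [9055, 12223, 8520, 9811, 34704]
Period 3.
Births: 8520 × 0.351 = 2991  |  9811 × 0.238 = 2335 → total 5326
10–19: 9055 × 0.969 = 8774
20–29: 12223 × 0.977 = 11942
30–39: 8520 × 0.975 = 8307
40+: 9811 × 0.969 + 34704 × 0.61 = 9507 + 21169 = 30676
End of period: [5326, 8774, 11942, 8307, 30676]

5326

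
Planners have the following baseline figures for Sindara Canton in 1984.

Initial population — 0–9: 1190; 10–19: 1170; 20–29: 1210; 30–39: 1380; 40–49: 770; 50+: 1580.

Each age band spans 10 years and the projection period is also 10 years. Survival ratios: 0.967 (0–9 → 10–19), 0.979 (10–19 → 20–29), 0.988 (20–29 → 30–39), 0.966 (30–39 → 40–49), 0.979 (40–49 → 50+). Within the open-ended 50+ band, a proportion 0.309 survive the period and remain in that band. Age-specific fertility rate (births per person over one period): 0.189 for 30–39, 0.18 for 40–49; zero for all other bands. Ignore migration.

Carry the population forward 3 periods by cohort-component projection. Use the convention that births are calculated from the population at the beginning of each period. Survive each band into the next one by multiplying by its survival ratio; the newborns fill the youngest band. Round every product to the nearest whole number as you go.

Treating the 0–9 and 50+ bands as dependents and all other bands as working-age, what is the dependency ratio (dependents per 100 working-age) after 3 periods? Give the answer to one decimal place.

(Bands numbered youngest = 1 to oldest = 6.)
— Period 1 —
Births: 1380 × 0.189 = 261, 770 × 0.18 = 139 — total 400
Band 2: 1190 × 0.967 = 1151
Band 3: 1170 × 0.979 = 1145
Band 4: 1210 × 0.988 = 1195
Band 5: 1380 × 0.966 = 1333
Band 6: 770 × 0.979 + 1580 × 0.309 = 754 + 488 = 1242
Giving 400 / 1151 / 1145 / 1195 / 1333 / 1242.
— Period 2 —
Births: 1195 × 0.189 = 226, 1333 × 0.18 = 240 — total 466
Band 2: 400 × 0.967 = 387
Band 3: 1151 × 0.979 = 1127
Band 4: 1145 × 0.988 = 1131
Band 5: 1195 × 0.966 = 1154
Band 6: 1333 × 0.979 + 1242 × 0.309 = 1305 + 384 = 1689
Giving 466 / 387 / 1127 / 1131 / 1154 / 1689.
— Period 3 —
Births: 1131 × 0.189 = 214, 1154 × 0.18 = 208 — total 422
Band 2: 466 × 0.967 = 451
Band 3: 387 × 0.979 = 379
Band 4: 1127 × 0.988 = 1113
Band 5: 1131 × 0.966 = 1093
Band 6: 1154 × 0.979 + 1689 × 0.309 = 1130 + 522 = 1652
Giving 422 / 451 / 379 / 1113 / 1093 / 1652.
Dependents (band 0–9 + band 50+) = 422 + 1652 = 2074; working-age = 3036; ratio = 2074/3036 × 100 = 68.3

68.3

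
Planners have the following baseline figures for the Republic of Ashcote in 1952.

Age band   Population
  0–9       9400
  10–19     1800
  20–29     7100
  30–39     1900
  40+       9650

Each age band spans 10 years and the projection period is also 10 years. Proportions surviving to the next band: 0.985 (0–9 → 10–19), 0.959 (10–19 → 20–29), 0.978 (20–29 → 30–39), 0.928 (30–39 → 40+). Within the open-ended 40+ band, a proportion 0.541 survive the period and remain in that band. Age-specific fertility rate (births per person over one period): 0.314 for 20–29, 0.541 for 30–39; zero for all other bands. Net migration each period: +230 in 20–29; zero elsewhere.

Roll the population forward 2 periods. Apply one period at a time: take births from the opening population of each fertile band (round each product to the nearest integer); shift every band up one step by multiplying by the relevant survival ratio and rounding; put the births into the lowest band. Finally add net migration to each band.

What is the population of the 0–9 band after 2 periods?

4371

Numbering the bands 1..5 from youngest to oldest:
Period 1:
Births: 7100 * 0.314 = 2229 ; 1900 * 0.541 = 1028 ⇒ total 3257
Band 2: 9400 * 0.985 = 9259
Band 3: 1800 * 0.959 = 1726
Band 4: 7100 * 0.978 = 6944
Band 5: 1900 * 0.928 + 9650 * 0.541 = 1763 + 5221 = 6984
Net migration: Band 3 + 230 → 1956
Population now: 0–9=3257, 10–19=9259, 20–29=1956, 30–39=6944, 40+=6984
Period 2:
Births: 1956 * 0.314 = 614 ; 6944 * 0.541 = 3757 ⇒ total 4371
Band 2: 3257 * 0.985 = 3208
Band 3: 9259 * 0.959 = 8879
Band 4: 1956 * 0.978 = 1913
Band 5: 6944 * 0.928 + 6984 * 0.541 = 6444 + 3778 = 10222
Net migration: Band 3 + 230 → 9109
Population now: 0–9=4371, 10–19=3208, 20–29=9109, 30–39=1913, 40+=10222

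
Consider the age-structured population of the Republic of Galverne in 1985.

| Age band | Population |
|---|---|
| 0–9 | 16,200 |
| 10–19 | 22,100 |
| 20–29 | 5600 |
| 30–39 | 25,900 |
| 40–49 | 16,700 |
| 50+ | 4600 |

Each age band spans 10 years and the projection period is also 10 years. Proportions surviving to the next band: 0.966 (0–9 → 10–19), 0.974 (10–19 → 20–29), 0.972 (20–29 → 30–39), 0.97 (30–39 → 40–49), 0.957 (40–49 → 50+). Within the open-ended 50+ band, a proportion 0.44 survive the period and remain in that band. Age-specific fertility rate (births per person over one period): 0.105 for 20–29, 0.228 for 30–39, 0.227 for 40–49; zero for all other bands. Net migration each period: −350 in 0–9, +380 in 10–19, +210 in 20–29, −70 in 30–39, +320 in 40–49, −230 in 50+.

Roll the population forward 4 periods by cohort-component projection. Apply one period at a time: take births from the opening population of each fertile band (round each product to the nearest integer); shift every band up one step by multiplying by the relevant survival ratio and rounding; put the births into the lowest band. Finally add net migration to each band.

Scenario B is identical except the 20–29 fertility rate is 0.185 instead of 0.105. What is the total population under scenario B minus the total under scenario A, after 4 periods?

4140

[period 1]
Births: 5600 * 0.105 = 588, 25900 * 0.228 = 5905, 16700 * 0.227 = 3791 ⇒ total 10284
10–19: 16200 * 0.966 = 15649
20–29: 22100 * 0.974 = 21525
30–39: 5600 * 0.972 = 5443
40–49: 25900 * 0.97 = 25123
50+: 16700 * 0.957 + 4600 * 0.44 = 15982 + 2024 = 18006
Net migration: 0–9 − 350 → 9934; 10–19 + 380 → 16029; 20–29 + 210 → 21735; 30–39 − 70 → 5373; 40–49 + 320 → 25443; 50+ − 230 → 17776
Population now: 0–9=9934, 10–19=16029, 20–29=21735, 30–39=5373, 40–49=25443, 50+=17776
[period 2]
Births: 21735 * 0.105 = 2282, 5373 * 0.228 = 1225, 25443 * 0.227 = 5776 ⇒ total 9283
10–19: 9934 * 0.966 = 9596
20–29: 16029 * 0.974 = 15612
30–39: 21735 * 0.972 = 21126
40–49: 5373 * 0.97 = 5212
50+: 25443 * 0.957 + 17776 * 0.44 = 24349 + 7821 = 32170
Net migration: 0–9 − 350 → 8933; 10–19 + 380 → 9976; 20–29 + 210 → 15822; 30–39 − 70 → 21056; 40–49 + 320 → 5532; 50+ − 230 → 31940
Population now: 0–9=8933, 10–19=9976, 20–29=15822, 30–39=21056, 40–49=5532, 50+=31940
[period 3]
Births: 15822 * 0.105 = 1661, 21056 * 0.228 = 4801, 5532 * 0.227 = 1256 ⇒ total 7718
10–19: 8933 * 0.966 = 8629
20–29: 9976 * 0.974 = 9717
30–39: 15822 * 0.972 = 15379
40–49: 21056 * 0.97 = 20424
50+: 5532 * 0.957 + 31940 * 0.44 = 5294 + 14054 = 19348
Net migration: 0–9 − 350 → 7368; 10–19 + 380 → 9009; 20–29 + 210 → 9927; 30–39 − 70 → 15309; 40–49 + 320 → 20744; 50+ − 230 → 19118
Population now: 0–9=7368, 10–19=9009, 20–29=9927, 30–39=15309, 40–49=20744, 50+=19118
[period 4]
Births: 9927 * 0.105 = 1042, 15309 * 0.228 = 3490, 20744 * 0.227 = 4709 ⇒ total 9241
10–19: 7368 * 0.966 = 7117
20–29: 9009 * 0.974 = 8775
30–39: 9927 * 0.972 = 9649
40–49: 15309 * 0.97 = 14850
50+: 20744 * 0.957 + 19118 * 0.44 = 19852 + 8412 = 28264
Net migration: 0–9 − 350 → 8891; 10–19 + 380 → 7497; 20–29 + 210 → 8985; 30–39 − 70 → 9579; 40–49 + 320 → 15170; 50+ − 230 → 28034
Population now: 0–9=8891, 10–19=7497, 20–29=8985, 30–39=9579, 40–49=15170, 50+=28034
Scenario A total after 4 periods: 78156
Scenario B projection —
[period 1]
Births: 5600 * 0.185 = 1036, 25900 * 0.228 = 5905, 16700 * 0.227 = 3791 ⇒ total 10732
10–19: 16200 * 0.966 = 15649
20–29: 22100 * 0.974 = 21525
30–39: 5600 * 0.972 = 5443
40–49: 25900 * 0.97 = 25123
50+: 16700 * 0.957 + 4600 * 0.44 = 15982 + 2024 = 18006
Net migration: 0–9 − 350 → 10382; 10–19 + 380 → 16029; 20–29 + 210 → 21735; 30–39 − 70 → 5373; 40–49 + 320 → 25443; 50+ − 230 → 17776
Population now: 0–9=10382, 10–19=16029, 20–29=21735, 30–39=5373, 40–49=25443, 50+=17776
[period 2]
Births: 21735 * 0.185 = 4021, 5373 * 0.228 = 1225, 25443 * 0.227 = 5776 ⇒ total 11022
10–19: 10382 * 0.966 = 10029
20–29: 16029 * 0.974 = 15612
30–39: 21735 * 0.972 = 21126
40–49: 5373 * 0.97 = 5212
50+: 25443 * 0.957 + 17776 * 0.44 = 24349 + 7821 = 32170
Net migration: 0–9 − 350 → 10672; 10–19 + 380 → 10409; 20–29 + 210 → 15822; 30–39 − 70 → 21056; 40–49 + 320 → 5532; 50+ − 230 → 31940
Population now: 0–9=10672, 10–19=10409, 20–29=15822, 30–39=21056, 40–49=5532, 50+=31940
[period 3]
Births: 15822 * 0.185 = 2927, 21056 * 0.228 = 4801, 5532 * 0.227 = 1256 ⇒ total 8984
10–19: 10672 * 0.966 = 10309
20–29: 10409 * 0.974 = 10138
30–39: 15822 * 0.972 = 15379
40–49: 21056 * 0.97 = 20424
50+: 5532 * 0.957 + 31940 * 0.44 = 5294 + 14054 = 19348
Net migration: 0–9 − 350 → 8634; 10–19 + 380 → 10689; 20–29 + 210 → 10348; 30–39 − 70 → 15309; 40–49 + 320 → 20744; 50+ − 230 → 19118
Population now: 0–9=8634, 10–19=10689, 20–29=10348, 30–39=15309, 40–49=20744, 50+=19118
[period 4]
Births: 10348 * 0.185 = 1914, 15309 * 0.228 = 3490, 20744 * 0.227 = 4709 ⇒ total 10113
10–19: 8634 * 0.966 = 8340
20–29: 10689 * 0.974 = 10411
30–39: 10348 * 0.972 = 10058
40–49: 15309 * 0.97 = 14850
50+: 20744 * 0.957 + 19118 * 0.44 = 19852 + 8412 = 28264
Net migration: 0–9 − 350 → 9763; 10–19 + 380 → 8720; 20–29 + 210 → 10621; 30–39 − 70 → 9988; 40–49 + 320 → 15170; 50+ − 230 → 28034
Population now: 0–9=9763, 10–19=8720, 20–29=10621, 30–39=9988, 40–49=15170, 50+=28034
Scenario B total after 4 periods: 82296
Difference B − A = 82296 − 78156 = 4140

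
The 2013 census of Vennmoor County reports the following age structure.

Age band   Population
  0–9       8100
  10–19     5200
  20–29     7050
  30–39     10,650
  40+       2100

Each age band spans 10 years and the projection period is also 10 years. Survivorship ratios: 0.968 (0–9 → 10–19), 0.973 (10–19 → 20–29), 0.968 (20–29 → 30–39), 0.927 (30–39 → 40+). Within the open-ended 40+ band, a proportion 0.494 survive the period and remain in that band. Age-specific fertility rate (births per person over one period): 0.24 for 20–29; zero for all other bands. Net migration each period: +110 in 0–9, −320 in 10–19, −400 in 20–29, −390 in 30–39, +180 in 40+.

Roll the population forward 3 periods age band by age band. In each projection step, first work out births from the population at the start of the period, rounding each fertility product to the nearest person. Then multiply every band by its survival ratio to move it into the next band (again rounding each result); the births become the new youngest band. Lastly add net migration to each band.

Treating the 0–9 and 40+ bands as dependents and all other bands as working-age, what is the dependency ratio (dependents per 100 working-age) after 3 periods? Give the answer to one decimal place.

Period 1.
Births: 7050 × 0.24 = 1692
10–19: 8100 × 0.968 = 7841
20–29: 5200 × 0.973 = 5060
30–39: 7050 × 0.968 = 6824
40+: 10650 × 0.927 + 2100 × 0.494 = 9873 + 1037 = 10910
Net migration: 0–9 + 110 → 1802; 10–19 − 320 → 7521; 20–29 − 400 → 4660; 30–39 − 390 → 6434; 40+ + 180 → 11090
Population now: 0–9=1802, 10–19=7521, 20–29=4660, 30–39=6434, 40+=11090
Period 2.
Births: 4660 × 0.24 = 1118
10–19: 1802 × 0.968 = 1744
20–29: 7521 × 0.973 = 7318
30–39: 4660 × 0.968 = 4511
40+: 6434 × 0.927 + 11090 × 0.494 = 5964 + 5478 = 11442
Net migration: 0–9 + 110 → 1228; 10–19 − 320 → 1424; 20–29 − 400 → 6918; 30–39 − 390 → 4121; 40+ + 180 → 11622
Population now: 0–9=1228, 10–19=1424, 20–29=6918, 30–39=4121, 40+=11622
Period 3.
Births: 6918 × 0.24 = 1660
10–19: 1228 × 0.968 = 1189
20–29: 1424 × 0.973 = 1386
30–39: 6918 × 0.968 = 6697
40+: 4121 × 0.927 + 11622 × 0.494 = 3820 + 5741 = 9561
Net migration: 0–9 + 110 → 1770; 10–19 − 320 → 869; 20–29 − 400 → 986; 30–39 − 390 → 6307; 40+ + 180 → 9741
Population now: 0–9=1770, 10–19=869, 20–29=986, 30–39=6307, 40+=9741
Dependents (band 0–9 + band 40+) = 1770 + 9741 = 11511; working-age = 8162; ratio = 11511/8162 × 100 = 141.0

141.0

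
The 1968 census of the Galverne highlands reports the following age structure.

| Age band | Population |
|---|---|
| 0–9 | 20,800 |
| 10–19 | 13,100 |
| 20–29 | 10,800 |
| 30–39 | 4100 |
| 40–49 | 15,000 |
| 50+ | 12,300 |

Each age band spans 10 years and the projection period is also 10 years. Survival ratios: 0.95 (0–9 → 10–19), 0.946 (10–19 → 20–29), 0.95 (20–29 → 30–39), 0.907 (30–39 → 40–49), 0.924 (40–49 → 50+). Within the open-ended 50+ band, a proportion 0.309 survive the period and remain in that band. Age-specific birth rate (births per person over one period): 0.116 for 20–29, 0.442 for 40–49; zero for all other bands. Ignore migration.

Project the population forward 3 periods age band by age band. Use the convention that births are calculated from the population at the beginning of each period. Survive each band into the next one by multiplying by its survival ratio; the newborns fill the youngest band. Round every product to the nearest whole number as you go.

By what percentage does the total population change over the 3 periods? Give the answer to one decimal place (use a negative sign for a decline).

[period 1]
Births: 10800 × 0.116 = 1253, 15000 × 0.442 = 6630 — total 7883
10–19: 20800 × 0.95 = 19760
20–29: 13100 × 0.946 = 12393
30–39: 10800 × 0.95 = 10260
40–49: 4100 × 0.907 = 3719
50+: 15000 × 0.924 + 12300 × 0.309 = 13860 + 3801 = 17661
Giving 7883 / 19760 / 12393 / 10260 / 3719 / 17661.
[period 2]
Births: 12393 × 0.116 = 1438, 3719 × 0.442 = 1644 — total 3082
10–19: 7883 × 0.95 = 7489
20–29: 19760 × 0.946 = 18693
30–39: 12393 × 0.95 = 11773
40–49: 10260 × 0.907 = 9306
50+: 3719 × 0.924 + 17661 × 0.309 = 3436 + 5457 = 8893
Giving 3082 / 7489 / 18693 / 11773 / 9306 / 8893.
[period 3]
Births: 18693 × 0.116 = 2168, 9306 × 0.442 = 4113 — total 6281
10–19: 3082 × 0.95 = 2928
20–29: 7489 × 0.946 = 7085
30–39: 18693 × 0.95 = 17758
40–49: 11773 × 0.907 = 10678
50+: 9306 × 0.924 + 8893 × 0.309 = 8599 + 2748 = 11347
Giving 6281 / 2928 / 7085 / 17758 / 10678 / 11347.
Total: 76100 → 56077; change = -20023; percentage change = -26.3%

-26.3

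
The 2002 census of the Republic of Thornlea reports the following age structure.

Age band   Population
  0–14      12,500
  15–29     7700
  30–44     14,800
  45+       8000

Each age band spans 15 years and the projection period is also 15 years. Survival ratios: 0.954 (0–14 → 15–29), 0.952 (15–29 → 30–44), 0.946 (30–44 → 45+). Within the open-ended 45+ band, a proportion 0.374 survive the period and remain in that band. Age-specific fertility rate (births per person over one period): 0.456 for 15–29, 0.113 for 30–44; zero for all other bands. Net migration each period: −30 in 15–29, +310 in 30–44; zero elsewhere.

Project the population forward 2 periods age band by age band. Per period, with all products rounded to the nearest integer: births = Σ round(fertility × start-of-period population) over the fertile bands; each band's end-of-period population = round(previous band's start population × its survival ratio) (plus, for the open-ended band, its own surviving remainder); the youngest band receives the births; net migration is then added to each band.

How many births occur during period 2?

6287

After projecting period 1:
Births: 7700 * 0.456 = 3511 ; 14800 * 0.113 = 1672 — total 5183
15–29: 12500 * 0.954 = 11925
30–44: 7700 * 0.952 = 7330
45+: 14800 * 0.946 + 8000 * 0.374 = 14001 + 2992 = 16993
Net migration: 15–29 − 30 → 11895; 30–44 + 310 → 7640
Population now: 0–14=5183, 15–29=11895, 30–44=7640, 45+=16993
After projecting period 2:
Births: 11895 * 0.456 = 5424 ; 7640 * 0.113 = 863 — total 6287
15–29: 5183 * 0.954 = 4945
30–44: 11895 * 0.952 = 11324
45+: 7640 * 0.946 + 16993 * 0.374 = 7227 + 6355 = 13582
Net migration: 15–29 − 30 → 4915; 30–44 + 310 → 11634
Population now: 0–14=6287, 15–29=4915, 30–44=11634, 45+=13582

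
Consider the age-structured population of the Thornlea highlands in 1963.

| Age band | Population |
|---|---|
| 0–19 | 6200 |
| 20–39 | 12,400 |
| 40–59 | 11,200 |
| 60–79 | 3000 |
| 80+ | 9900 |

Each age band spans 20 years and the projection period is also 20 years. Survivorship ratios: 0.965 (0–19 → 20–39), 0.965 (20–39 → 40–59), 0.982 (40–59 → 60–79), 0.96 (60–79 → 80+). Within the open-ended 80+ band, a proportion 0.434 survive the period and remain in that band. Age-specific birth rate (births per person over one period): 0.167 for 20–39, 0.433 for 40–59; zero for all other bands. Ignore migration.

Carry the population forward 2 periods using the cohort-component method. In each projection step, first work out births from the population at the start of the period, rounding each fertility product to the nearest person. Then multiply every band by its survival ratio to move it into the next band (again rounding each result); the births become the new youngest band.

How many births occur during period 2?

Period 1:
Births: 12400 × 0.167 = 2071 ; 11200 × 0.433 = 4850 — total 6921
20–39: 6200 × 0.965 = 5983
40–59: 12400 × 0.965 = 11966
60–79: 11200 × 0.982 = 10998
80+: 3000 × 0.96 + 9900 × 0.434 = 2880 + 4297 = 7177
Giving 6921 / 5983 / 11966 / 10998 / 7177.
Period 2:
Births: 5983 × 0.167 = 999 ; 11966 × 0.433 = 5181 — total 6180
20–39: 6921 × 0.965 = 6679
40–59: 5983 × 0.965 = 5774
60–79: 11966 × 0.982 = 11751
80+: 10998 × 0.96 + 7177 × 0.434 = 10558 + 3115 = 13673
Giving 6180 / 6679 / 5774 / 11751 / 13673.

6180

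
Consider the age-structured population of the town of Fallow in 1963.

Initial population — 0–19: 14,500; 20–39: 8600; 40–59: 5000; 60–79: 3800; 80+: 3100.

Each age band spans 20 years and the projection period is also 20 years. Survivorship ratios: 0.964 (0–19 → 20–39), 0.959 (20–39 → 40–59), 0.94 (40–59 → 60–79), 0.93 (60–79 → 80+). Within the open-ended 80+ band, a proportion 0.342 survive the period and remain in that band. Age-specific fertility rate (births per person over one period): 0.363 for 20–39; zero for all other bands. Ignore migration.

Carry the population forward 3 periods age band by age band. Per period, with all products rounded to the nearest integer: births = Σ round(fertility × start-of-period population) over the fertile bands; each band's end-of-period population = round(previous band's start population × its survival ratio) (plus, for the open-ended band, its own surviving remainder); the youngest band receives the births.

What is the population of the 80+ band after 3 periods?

After projecting period 1:
Births: 8600 * 0.363 = 3122
20–39: 14500 * 0.964 = 13978
40–59: 8600 * 0.959 = 8247
60–79: 5000 * 0.94 = 4700
80+: 3800 * 0.93 + 3100 * 0.342 = 3534 + 1060 = 4594
Population now: 0–19=3122, 20–39=13978, 40–59=8247, 60–79=4700, 80+=4594
After projecting period 2:
Births: 13978 * 0.363 = 5074
20–39: 3122 * 0.964 = 3010
40–59: 13978 * 0.959 = 13405
60–79: 8247 * 0.94 = 7752
80+: 4700 * 0.93 + 4594 * 0.342 = 4371 + 1571 = 5942
Population now: 0–19=5074, 20–39=3010, 40–59=13405, 60–79=7752, 80+=5942
After projecting period 3:
Births: 3010 * 0.363 = 1093
20–39: 5074 * 0.964 = 4891
40–59: 3010 * 0.959 = 2887
60–79: 13405 * 0.94 = 12601
80+: 7752 * 0.93 + 5942 * 0.342 = 7209 + 2032 = 9241
Population now: 0–19=1093, 20–39=4891, 40–59=2887, 60–79=12601, 80+=9241

9241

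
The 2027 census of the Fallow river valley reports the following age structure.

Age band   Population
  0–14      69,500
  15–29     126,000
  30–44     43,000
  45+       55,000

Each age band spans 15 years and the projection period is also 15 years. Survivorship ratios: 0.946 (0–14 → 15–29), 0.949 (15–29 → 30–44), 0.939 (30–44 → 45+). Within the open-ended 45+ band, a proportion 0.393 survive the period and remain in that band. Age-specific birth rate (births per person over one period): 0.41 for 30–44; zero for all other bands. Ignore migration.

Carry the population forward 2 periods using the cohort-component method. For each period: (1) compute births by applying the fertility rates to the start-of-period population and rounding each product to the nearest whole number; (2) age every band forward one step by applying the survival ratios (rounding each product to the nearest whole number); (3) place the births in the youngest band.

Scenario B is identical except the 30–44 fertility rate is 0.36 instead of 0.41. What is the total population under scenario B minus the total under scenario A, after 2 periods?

Numbering the groups 1..4 from youngest to oldest:
Period 1:
Births: 43000 × 0.41 = 17630
Group 2: 69500 × 0.946 = 65747
Group 3: 126000 × 0.949 = 119574
Group 4: 43000 × 0.939 + 55000 × 0.393 = 40377 + 21615 = 61992
Giving 17630 / 65747 / 119574 / 61992.
Period 2:
Births: 119574 × 0.41 = 49025
Group 2: 17630 × 0.946 = 16678
Group 3: 65747 × 0.949 = 62394
Group 4: 119574 × 0.939 + 61992 × 0.393 = 112280 + 24363 = 136643
Giving 49025 / 16678 / 62394 / 136643.
Scenario A total after 2 periods: 264740
Scenario B projection —
Period 1:
Births: 43000 × 0.36 = 15480
Group 2: 69500 × 0.946 = 65747
Group 3: 126000 × 0.949 = 119574
Group 4: 43000 × 0.939 + 55000 × 0.393 = 40377 + 21615 = 61992
Giving 15480 / 65747 / 119574 / 61992.
Period 2:
Births: 119574 × 0.36 = 43047
Group 2: 15480 × 0.946 = 14644
Group 3: 65747 × 0.949 = 62394
Group 4: 119574 × 0.939 + 61992 × 0.393 = 112280 + 24363 = 136643
Giving 43047 / 14644 / 62394 / 136643.
Scenario B total after 2 periods: 256728
Difference B − A = 256728 − 264740 = -8012

-8012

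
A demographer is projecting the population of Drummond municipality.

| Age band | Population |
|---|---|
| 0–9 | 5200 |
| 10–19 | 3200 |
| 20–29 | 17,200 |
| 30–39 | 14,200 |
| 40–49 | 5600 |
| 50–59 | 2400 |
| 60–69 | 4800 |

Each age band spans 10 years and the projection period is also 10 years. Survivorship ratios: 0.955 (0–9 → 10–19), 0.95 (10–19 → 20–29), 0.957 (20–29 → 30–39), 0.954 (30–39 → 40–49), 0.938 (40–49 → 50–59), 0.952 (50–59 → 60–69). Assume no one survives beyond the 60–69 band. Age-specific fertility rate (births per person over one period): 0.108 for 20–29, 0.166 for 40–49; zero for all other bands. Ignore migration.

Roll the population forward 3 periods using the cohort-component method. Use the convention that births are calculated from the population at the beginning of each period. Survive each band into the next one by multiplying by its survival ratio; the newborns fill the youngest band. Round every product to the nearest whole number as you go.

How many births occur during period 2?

2577

Period 1:
Births: 17200 × 0.108 = 1858 ; 5600 × 0.166 = 930 → 2788
10–19: 5200 × 0.955 = 4966
20–29: 3200 × 0.95 = 3040
30–39: 17200 × 0.957 = 16460
40–49: 14200 × 0.954 = 13547
50–59: 5600 × 0.938 = 5253
60–69: 2400 × 0.952 = 2285
→ [2788, 4966, 3040, 16460, 13547, 5253, 2285]
Period 2:
Births: 3040 × 0.108 = 328 ; 13547 × 0.166 = 2249 → 2577
10–19: 2788 × 0.955 = 2663
20–29: 4966 × 0.95 = 4718
30–39: 3040 × 0.957 = 2909
40–49: 16460 × 0.954 = 15703
50–59: 13547 × 0.938 = 12707
60–69: 5253 × 0.952 = 5001
→ [2577, 2663, 4718, 2909, 15703, 12707, 5001]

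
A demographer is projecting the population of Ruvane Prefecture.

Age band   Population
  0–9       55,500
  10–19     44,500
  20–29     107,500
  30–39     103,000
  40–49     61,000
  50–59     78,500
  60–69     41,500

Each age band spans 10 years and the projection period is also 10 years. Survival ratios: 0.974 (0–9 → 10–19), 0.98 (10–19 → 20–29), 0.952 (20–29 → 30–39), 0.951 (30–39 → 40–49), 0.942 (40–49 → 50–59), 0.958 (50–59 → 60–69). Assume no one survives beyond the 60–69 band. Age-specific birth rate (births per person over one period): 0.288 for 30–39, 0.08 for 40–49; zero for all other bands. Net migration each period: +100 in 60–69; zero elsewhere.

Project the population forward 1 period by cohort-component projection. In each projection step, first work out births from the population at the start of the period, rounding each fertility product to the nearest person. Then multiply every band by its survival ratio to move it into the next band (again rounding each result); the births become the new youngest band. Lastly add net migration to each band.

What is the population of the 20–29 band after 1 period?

43610

Call the groups 1 to 7, youngest first.
Period 1.
Births: 103000 × 0.288 = 29664  |  61000 × 0.08 = 4880 — total 34544
Group 2: 55500 × 0.974 = 54057
Group 3: 44500 × 0.98 = 43610
Group 4: 107500 × 0.952 = 102340
Group 5: 103000 × 0.951 = 97953
Group 6: 61000 × 0.942 = 57462
Group 7: 78500 × 0.958 = 75203
Net migration: Group 7 + 100 → 75303
Giving 34544 / 54057 / 43610 / 102340 / 97953 / 57462 / 75303.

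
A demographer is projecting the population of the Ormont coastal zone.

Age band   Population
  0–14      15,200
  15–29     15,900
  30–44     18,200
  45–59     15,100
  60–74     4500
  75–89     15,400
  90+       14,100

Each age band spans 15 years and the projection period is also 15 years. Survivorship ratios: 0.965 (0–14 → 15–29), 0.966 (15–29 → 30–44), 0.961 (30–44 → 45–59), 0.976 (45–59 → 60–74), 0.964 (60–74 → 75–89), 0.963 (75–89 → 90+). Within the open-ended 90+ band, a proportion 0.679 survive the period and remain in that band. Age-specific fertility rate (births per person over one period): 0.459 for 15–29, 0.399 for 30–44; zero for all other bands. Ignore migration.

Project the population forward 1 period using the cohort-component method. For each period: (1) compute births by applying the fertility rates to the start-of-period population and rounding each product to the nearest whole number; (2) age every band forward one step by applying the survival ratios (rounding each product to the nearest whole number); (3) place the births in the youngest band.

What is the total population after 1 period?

Numbering the bands 1..7 from youngest to oldest:
After projecting period 1:
Births: 15900 × 0.459 = 7298  |  18200 × 0.399 = 7262 → total 14560
Band 2: 15200 × 0.965 = 14668
Band 3: 15900 × 0.966 = 15359
Band 4: 18200 × 0.961 = 17490
Band 5: 15100 × 0.976 = 14738
Band 6: 4500 × 0.964 = 4338
Band 7: 15400 × 0.963 + 14100 × 0.679 = 14830 + 9574 = 24404
→ [14560, 14668, 15359, 17490, 14738, 4338, 24404]
Total after period 1: 14560 + 14668 + 15359 + 17490 + 14738 + 4338 + 24404 = 105557

105557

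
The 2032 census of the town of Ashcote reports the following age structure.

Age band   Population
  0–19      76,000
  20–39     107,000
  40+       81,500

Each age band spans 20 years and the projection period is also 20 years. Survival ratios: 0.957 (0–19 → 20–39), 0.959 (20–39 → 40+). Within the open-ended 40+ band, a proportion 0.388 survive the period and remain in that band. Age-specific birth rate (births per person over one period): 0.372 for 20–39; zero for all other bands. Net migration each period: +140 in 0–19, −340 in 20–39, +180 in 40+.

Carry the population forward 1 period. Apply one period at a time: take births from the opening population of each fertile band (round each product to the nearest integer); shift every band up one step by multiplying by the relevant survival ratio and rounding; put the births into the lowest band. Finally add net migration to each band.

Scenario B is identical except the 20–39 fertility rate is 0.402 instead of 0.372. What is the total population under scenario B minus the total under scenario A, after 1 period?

[period 1]
Births: 107000 × 0.372 = 39804
20–39: 76000 × 0.957 = 72732
40+: 107000 × 0.959 + 81500 × 0.388 = 102613 + 31622 = 134235
Net migration: 0–19 + 140 → 39944; 20–39 − 340 → 72392; 40+ + 180 → 134415
Giving 39944 / 72392 / 134415.
Scenario A total after 1 period: 246751
Scenario B projection —
[period 1]
Births: 107000 × 0.402 = 43014
20–39: 76000 × 0.957 = 72732
40+: 107000 × 0.959 + 81500 × 0.388 = 102613 + 31622 = 134235
Net migration: 0–19 + 140 → 43154; 20–39 − 340 → 72392; 40+ + 180 → 134415
Giving 43154 / 72392 / 134415.
Scenario B total after 1 period: 249961
Difference B − A = 249961 − 246751 = 3210

3210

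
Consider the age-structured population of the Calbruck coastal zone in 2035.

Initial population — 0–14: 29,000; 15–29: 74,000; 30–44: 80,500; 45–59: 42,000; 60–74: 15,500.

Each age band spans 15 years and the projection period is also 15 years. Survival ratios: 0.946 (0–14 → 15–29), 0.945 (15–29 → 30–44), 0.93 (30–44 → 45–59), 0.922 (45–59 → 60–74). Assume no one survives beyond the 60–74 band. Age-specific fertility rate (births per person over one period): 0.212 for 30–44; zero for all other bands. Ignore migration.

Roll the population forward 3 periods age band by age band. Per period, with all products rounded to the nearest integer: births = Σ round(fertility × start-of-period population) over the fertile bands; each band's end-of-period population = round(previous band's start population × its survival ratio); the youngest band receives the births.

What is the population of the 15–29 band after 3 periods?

[period 1]
Births: 80500 × 0.212 = 17066
15–29: 29000 × 0.946 = 27434
30–44: 74000 × 0.945 = 69930
45–59: 80500 × 0.93 = 74865
60–74: 42000 × 0.922 = 38724
End of period: [17066, 27434, 69930, 74865, 38724]
[period 2]
Births: 69930 × 0.212 = 14825
15–29: 17066 × 0.946 = 16144
30–44: 27434 × 0.945 = 25925
45–59: 69930 × 0.93 = 65035
60–74: 74865 × 0.922 = 69026
End of period: [14825, 16144, 25925, 65035, 69026]
[period 3]
Births: 25925 × 0.212 = 5496
15–29: 14825 × 0.946 = 14024
30–44: 16144 × 0.945 = 15256
45–59: 25925 × 0.93 = 24110
60–74: 65035 × 0.922 = 59962
End of period: [5496, 14024, 15256, 24110, 59962]

14024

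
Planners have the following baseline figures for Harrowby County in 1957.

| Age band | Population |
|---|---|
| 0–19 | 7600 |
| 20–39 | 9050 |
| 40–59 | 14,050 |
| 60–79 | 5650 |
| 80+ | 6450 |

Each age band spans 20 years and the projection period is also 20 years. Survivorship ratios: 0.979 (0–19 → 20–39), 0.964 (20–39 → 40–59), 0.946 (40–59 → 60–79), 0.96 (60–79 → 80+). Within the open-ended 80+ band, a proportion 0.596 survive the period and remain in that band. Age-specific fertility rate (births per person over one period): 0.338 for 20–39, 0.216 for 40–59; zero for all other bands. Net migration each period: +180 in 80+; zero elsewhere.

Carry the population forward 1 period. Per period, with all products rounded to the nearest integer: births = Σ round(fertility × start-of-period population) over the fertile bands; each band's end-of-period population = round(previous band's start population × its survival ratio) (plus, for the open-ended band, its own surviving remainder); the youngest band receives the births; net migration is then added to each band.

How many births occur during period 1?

Call the groups 1 to 5, youngest first.
— Period 1 —
Births: 9050 × 0.338 = 3059  |  14050 × 0.216 = 3035 — total 6094
Group 2: 7600 × 0.979 = 7440
Group 3: 9050 × 0.964 = 8724
Group 4: 14050 × 0.946 = 13291
Group 5: 5650 × 0.96 + 6450 × 0.596 = 5424 + 3844 = 9268
Net migration: Group 5 + 180 → 9448
Giving 6094 / 7440 / 8724 / 13291 / 9448.

6094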